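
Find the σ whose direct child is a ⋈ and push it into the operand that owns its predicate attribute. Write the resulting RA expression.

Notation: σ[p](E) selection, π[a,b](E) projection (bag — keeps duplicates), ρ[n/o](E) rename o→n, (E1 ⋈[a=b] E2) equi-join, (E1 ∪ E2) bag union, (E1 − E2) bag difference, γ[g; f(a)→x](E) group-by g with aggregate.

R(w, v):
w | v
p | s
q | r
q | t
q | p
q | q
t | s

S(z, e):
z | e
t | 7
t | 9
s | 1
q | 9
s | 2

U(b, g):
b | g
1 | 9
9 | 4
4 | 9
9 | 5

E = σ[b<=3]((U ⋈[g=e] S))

σ filters on b, owned by the left side.
E' = (σ[b<=3](U) ⋈[g=e] S)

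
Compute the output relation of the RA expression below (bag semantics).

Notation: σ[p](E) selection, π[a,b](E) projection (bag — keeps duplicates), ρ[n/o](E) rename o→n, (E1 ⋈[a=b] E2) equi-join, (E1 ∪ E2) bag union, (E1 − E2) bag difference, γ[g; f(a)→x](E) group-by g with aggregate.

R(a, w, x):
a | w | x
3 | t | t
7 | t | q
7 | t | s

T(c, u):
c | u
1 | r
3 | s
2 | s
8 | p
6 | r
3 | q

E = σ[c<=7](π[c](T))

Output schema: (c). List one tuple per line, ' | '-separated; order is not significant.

Subexpression sizes:
  T → 6
  π[c](T) → 6
  σ[c<=7](π[c](T)) → 5

== RESULT ==
c
1
2
3
3
6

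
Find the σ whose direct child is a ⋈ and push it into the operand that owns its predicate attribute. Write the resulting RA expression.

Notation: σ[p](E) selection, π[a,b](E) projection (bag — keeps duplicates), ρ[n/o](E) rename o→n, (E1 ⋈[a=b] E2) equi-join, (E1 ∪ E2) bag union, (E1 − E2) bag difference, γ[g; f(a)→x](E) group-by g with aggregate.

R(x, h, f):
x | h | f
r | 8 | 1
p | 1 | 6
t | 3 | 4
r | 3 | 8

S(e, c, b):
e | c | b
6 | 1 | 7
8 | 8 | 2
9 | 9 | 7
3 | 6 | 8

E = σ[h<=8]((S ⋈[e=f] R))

σ filters on h, owned by the right side.
E' = (S ⋈[e=f] σ[h<=8](R))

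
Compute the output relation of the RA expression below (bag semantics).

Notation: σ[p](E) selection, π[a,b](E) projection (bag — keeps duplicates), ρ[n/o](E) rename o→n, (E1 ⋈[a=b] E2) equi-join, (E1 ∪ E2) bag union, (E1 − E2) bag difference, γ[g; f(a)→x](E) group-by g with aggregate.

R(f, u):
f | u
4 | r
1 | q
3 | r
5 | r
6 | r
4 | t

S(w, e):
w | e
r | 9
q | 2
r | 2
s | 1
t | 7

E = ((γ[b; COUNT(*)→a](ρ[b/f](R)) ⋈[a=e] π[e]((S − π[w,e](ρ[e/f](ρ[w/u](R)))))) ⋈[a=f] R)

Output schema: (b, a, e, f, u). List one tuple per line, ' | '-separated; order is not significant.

Stepwise |·|:
  R → 6
  ρ[b/f](R) → 6
  γ[b; COUNT(*)→a](ρ[b/f](R)) → 5
  S → 5
  R → 6
  ρ[w/u](R) → 6
  ρ[e/f](ρ[w/u](R)) → 6
  π[w,e](ρ[e/f](ρ[w/u](R))) → 6
  (S − π[w,e](ρ[e/f](ρ[w/u](R)))) → 5
  π[e]((S − π[w,e](ρ[e/f](ρ[w/u](R))))) → 5
  (γ[b; COUNT(*)→a](ρ[b/f](R)) ⋈[a=e] π[e]((S − π[w,e](ρ[e/f](ρ[w/u](R)))))) → 6
  R → 6
  ((γ[b; COUNT(*)→a](ρ[b/f](R)) ⋈[a=e] π[e]((S − π[w,e](ρ[e/f](ρ[w/u](R)))))) ⋈[a=f] R) → 4

== RESULT ==
b | a | e | f | u
1 | 1 | 1 | 1 | q
3 | 1 | 1 | 1 | q
5 | 1 | 1 | 1 | q
6 | 1 | 1 | 1 | q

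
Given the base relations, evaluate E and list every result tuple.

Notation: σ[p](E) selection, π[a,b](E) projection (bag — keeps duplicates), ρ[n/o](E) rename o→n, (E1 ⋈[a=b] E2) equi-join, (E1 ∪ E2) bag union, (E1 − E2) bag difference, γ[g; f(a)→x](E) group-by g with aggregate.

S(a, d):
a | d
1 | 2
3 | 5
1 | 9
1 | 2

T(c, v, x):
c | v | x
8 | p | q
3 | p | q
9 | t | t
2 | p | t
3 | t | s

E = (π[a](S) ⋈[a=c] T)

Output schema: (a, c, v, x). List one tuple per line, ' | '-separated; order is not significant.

Row counts bottom-up:
  S → 4
  π[a](S) → 4
  T → 5
  (π[a](S) ⋈[a=c] T) → 2

== RESULT ==
a | c | v | x
3 | 3 | p | q
3 | 3 | t | s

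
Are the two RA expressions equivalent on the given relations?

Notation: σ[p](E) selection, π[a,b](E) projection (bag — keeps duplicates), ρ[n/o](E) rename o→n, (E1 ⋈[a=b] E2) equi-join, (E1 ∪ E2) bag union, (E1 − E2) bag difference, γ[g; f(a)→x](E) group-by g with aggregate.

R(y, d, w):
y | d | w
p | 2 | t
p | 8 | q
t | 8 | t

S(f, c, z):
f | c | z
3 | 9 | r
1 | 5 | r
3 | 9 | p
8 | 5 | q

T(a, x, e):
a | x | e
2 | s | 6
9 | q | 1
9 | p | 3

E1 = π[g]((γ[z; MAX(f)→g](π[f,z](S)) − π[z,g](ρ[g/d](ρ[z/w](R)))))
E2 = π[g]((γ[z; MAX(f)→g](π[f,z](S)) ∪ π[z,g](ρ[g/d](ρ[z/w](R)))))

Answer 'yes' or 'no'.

E1 stepwise |·|:
  S → 4
  π[f,z](S) → 4
  γ[z; MAX(f)→g](π[f,z](S)) → 3
  R → 3
  ρ[z/w](R) → 3
  ρ[g/d](ρ[z/w](R)) → 3
  π[z,g](ρ[g/d](ρ[z/w](R))) → 3
  (γ[z; MAX(f)→g](π[f,z](S)) − π[z,g](ρ[g/d](ρ[z/w](R)))) → 2
  π[g]((γ[z; MAX(f)→g](π[f,z](S)) − π[z,g](ρ[g/d](ρ[z/w](R))))) → 2
E2 stepwise |·|:
  S → 4
  π[f,z](S) → 4
  γ[z; MAX(f)→g](π[f,z](S)) → 3
  R → 3
  ρ[z/w](R) → 3
  ρ[g/d](ρ[z/w](R)) → 3
  π[z,g](ρ[g/d](ρ[z/w](R))) → 3
  (γ[z; MAX(f)→g](π[f,z](S)) ∪ π[z,g](ρ[g/d](ρ[z/w](R)))) → 6
  π[g]((γ[z; MAX(f)→g](π[f,z](S)) ∪ π[z,g](ρ[g/d](ρ[z/w](R))))) → 6

E1 result:
g
3
3
E2 result:
g
2
3
3
8
8
8
Witness: (8,) appears 0× in E1 but 3× in E2.

no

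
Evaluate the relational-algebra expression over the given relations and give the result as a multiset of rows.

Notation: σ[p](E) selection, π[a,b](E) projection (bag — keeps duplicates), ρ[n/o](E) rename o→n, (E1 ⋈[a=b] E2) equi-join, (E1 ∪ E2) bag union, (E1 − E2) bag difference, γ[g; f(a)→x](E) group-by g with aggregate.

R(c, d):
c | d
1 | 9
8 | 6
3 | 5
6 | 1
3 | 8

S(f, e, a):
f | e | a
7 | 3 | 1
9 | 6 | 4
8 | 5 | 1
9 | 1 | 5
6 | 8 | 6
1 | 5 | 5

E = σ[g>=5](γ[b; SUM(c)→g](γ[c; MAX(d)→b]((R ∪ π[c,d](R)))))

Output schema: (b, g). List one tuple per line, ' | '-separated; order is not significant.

Row counts bottom-up:
  R → 5
  R → 5
  π[c,d](R) → 5
  (R ∪ π[c,d](R)) → 10
  γ[c; MAX(d)→b]((R ∪ π[c,d](R))) → 4
  γ[b; SUM(c)→g](γ[c; MAX(d)→b]((R ∪ π[c,d](R)))) → 4
  σ[g>=5](γ[b; SUM(c)→g](γ[c; MAX(d)→b]((R ∪ π[c,d](R))))) → 2

== RESULT ==
b | g
1 | 6
6 | 8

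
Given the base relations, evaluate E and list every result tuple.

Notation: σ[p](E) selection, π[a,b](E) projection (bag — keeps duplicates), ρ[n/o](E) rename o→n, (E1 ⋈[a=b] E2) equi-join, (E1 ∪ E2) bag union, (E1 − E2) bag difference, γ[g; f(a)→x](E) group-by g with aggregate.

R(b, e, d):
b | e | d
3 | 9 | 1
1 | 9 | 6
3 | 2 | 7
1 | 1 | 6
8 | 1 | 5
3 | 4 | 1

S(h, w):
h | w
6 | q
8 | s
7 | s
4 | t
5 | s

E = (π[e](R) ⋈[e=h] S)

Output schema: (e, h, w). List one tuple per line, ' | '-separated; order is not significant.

Row counts bottom-up:
  R → 6
  π[e](R) → 6
  S → 5
  (π[e](R) ⋈[e=h] S) → 1

== RESULT ==
e | h | w
4 | 4 | t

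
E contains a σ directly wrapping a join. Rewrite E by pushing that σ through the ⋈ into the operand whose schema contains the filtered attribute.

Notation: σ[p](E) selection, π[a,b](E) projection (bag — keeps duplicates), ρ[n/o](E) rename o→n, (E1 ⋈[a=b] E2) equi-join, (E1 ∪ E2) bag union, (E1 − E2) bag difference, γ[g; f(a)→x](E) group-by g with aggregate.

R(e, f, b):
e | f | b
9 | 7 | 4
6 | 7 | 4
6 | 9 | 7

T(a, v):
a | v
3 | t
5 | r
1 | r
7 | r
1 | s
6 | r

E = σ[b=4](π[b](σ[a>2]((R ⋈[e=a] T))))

σ filters on a, owned by the right side.
E' = σ[b=4](π[b]((R ⋈[e=a] σ[a>2](T))))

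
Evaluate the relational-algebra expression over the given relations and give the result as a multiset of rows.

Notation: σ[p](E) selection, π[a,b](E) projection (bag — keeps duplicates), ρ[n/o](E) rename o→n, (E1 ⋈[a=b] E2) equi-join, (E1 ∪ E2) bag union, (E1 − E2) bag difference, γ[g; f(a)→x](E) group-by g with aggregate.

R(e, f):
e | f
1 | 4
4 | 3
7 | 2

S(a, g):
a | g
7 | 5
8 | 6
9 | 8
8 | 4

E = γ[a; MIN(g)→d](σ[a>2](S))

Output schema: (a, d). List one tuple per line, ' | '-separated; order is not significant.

Subexpression sizes:
  S → 4
  σ[a>2](S) → 4
  γ[a; MIN(g)→d](σ[a>2](S)) → 3

== RESULT ==
a | d
7 | 5
8 | 4
9 | 8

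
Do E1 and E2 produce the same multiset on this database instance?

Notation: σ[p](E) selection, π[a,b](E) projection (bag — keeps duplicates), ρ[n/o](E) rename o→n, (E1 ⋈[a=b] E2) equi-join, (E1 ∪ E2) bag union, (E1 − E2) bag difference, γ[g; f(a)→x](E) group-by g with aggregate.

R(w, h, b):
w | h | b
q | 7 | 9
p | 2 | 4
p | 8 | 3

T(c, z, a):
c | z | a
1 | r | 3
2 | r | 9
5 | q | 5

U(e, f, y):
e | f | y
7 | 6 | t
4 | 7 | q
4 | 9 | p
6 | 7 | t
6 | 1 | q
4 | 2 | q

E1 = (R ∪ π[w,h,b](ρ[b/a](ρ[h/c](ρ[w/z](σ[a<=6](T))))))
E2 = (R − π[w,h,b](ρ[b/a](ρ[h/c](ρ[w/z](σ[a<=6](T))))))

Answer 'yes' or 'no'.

E1 row counts bottom-up:
  R → 3
  T → 3
  σ[a<=6](T) → 2
  ρ[w/z](σ[a<=6](T)) → 2
  ρ[h/c](ρ[w/z](σ[a<=6](T))) → 2
  ρ[b/a](ρ[h/c](ρ[w/z](σ[a<=6](T)))) → 2
  π[w,h,b](ρ[b/a](ρ[h/c](ρ[w/z](σ[a<=6](T))))) → 2
  (R ∪ π[w,h,b](ρ[b/a](ρ[h/c](ρ[w/z](σ[a<=6](T)))))) → 5
E2 row counts bottom-up:
  R → 3
  T → 3
  σ[a<=6](T) → 2
  ρ[w/z](σ[a<=6](T)) → 2
  ρ[h/c](ρ[w/z](σ[a<=6](T))) → 2
  ρ[b/a](ρ[h/c](ρ[w/z](σ[a<=6](T)))) → 2
  π[w,h,b](ρ[b/a](ρ[h/c](ρ[w/z](σ[a<=6](T))))) → 2
  (R − π[w,h,b](ρ[b/a](ρ[h/c](ρ[w/z](σ[a<=6](T)))))) → 3

E1 result:
w | h | b
p | 2 | 4
p | 8 | 3
q | 5 | 5
q | 7 | 9
r | 1 | 3
E2 result:
w | h | b
p | 2 | 4
p | 8 | 3
q | 7 | 9
Witness: ('q', 5, 5) appears 1× in E1 but 0× in E2.

no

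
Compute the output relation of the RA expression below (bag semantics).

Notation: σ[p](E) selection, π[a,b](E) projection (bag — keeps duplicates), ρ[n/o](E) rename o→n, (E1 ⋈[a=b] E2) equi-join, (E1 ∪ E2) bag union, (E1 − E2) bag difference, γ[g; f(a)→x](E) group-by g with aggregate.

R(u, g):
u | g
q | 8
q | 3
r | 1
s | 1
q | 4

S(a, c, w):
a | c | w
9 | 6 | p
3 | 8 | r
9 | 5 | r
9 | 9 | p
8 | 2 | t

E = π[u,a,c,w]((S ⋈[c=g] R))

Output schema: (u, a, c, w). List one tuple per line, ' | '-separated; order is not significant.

Stepwise |·|:
  S → 5
  R → 5
  (S ⋈[c=g] R) → 1
  π[u,a,c,w]((S ⋈[c=g] R)) → 1

== RESULT ==
u | a | c | w
q | 3 | 8 | r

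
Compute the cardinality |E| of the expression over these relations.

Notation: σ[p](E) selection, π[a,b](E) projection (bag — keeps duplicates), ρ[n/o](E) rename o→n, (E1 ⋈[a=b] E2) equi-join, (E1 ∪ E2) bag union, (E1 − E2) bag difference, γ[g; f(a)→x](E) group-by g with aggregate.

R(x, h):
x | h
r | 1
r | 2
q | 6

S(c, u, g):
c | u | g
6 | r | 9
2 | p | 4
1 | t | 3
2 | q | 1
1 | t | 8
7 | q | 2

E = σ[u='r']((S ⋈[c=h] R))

Stepwise |·|:
  S → 6
  R → 3
  (S ⋈[c=h] R) → 5
  σ[u='r']((S ⋈[c=h] R)) → 1

|E| = 1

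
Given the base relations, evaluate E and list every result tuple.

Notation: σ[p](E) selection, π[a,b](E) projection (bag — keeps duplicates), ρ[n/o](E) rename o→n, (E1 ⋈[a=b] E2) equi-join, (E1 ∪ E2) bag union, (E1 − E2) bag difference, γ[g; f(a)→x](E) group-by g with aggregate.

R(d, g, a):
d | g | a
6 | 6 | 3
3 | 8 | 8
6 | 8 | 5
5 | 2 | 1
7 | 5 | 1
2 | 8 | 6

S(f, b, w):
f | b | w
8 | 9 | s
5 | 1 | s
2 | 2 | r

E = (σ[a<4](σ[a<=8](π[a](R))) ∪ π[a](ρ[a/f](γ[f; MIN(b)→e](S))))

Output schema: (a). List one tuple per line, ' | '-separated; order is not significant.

Subexpression sizes:
  R → 6
  π[a](R) → 6
  σ[a<=8](π[a](R)) → 6
  σ[a<4](σ[a<=8](π[a](R))) → 3
  S → 3
  γ[f; MIN(b)→e](S) → 3
  ρ[a/f](γ[f; MIN(b)→e](S)) → 3
  π[a](ρ[a/f](γ[f; MIN(b)→e](S))) → 3
  (σ[a<4](σ[a<=8](π[a](R))) ∪ π[a](ρ[a/f](γ[f; MIN(b)→e](S)))) → 6

== RESULT ==
a
1
1
2
3
5
8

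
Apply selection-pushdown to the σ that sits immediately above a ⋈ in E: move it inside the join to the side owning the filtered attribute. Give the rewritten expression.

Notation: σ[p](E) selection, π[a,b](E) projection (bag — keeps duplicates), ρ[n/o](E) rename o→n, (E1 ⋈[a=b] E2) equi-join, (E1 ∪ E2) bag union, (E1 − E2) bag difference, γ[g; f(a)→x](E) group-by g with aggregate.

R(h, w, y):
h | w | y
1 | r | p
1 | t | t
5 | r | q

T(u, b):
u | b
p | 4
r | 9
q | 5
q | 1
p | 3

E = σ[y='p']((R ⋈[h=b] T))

σ filters on y, owned by the left side.
E' = (σ[y='p'](R) ⋈[h=b] T)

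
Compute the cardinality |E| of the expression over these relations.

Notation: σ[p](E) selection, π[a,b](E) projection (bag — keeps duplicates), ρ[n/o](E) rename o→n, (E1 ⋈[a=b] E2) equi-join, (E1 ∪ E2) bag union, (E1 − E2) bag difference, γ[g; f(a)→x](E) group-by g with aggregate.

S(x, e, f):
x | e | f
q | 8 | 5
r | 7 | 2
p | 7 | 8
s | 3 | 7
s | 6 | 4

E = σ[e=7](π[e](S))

Stepwise |·|:
  S → 5
  π[e](S) → 5
  σ[e=7](π[e](S)) → 2

|E| = 2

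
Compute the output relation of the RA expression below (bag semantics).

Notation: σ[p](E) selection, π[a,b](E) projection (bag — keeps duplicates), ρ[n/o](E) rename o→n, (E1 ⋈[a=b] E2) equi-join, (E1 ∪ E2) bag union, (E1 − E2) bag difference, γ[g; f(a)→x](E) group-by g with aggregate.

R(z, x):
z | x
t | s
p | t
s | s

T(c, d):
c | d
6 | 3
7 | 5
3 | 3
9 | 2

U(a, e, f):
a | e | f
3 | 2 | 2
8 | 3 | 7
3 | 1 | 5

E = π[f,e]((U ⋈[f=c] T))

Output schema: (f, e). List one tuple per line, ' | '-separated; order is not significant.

Stepwise |·|:
  U → 3
  T → 4
  (U ⋈[f=c] T) → 1
  π[f,e]((U ⋈[f=c] T)) → 1

== RESULT ==
f | e
7 | 3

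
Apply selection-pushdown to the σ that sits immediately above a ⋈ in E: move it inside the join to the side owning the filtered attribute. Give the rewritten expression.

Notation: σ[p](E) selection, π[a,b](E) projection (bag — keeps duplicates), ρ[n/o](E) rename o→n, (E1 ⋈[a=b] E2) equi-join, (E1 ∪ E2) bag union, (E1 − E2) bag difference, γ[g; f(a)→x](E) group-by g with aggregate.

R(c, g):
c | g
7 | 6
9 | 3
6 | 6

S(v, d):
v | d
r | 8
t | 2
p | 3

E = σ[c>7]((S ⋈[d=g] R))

σ filters on c, owned by the right side.
E' = (S ⋈[d=g] σ[c>7](R))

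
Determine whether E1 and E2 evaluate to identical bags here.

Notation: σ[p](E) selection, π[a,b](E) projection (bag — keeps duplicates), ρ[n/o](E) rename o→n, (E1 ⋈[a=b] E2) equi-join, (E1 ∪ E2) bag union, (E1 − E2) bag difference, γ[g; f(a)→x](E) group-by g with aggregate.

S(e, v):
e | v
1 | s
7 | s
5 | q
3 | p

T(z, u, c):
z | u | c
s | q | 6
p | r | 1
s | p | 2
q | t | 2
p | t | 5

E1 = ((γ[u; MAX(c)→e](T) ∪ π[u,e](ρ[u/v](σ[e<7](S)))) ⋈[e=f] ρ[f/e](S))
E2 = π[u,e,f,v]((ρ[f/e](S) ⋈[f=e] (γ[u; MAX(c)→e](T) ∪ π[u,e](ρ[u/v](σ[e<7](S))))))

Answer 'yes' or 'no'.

E1 stepwise |·|:
  T → 5
  γ[u; MAX(c)→e](T) → 4
  S → 4
  σ[e<7](S) → 3
  ρ[u/v](σ[e<7](S)) → 3
  π[u,e](ρ[u/v](σ[e<7](S))) → 3
  (γ[u; MAX(c)→e](T) ∪ π[u,e](ρ[u/v](σ[e<7](S)))) → 7
  S → 4
  ρ[f/e](S) → 4
  ((γ[u; MAX(c)→e](T) ∪ π[u,e](ρ[u/v](σ[e<7](S)))) ⋈[e=f] ρ[f/e](S)) → 5
E2 stepwise |·|:
  S → 4
  ρ[f/e](S) → 4
  T → 5
  γ[u; MAX(c)→e](T) → 4
  S → 4
  σ[e<7](S) → 3
  ρ[u/v](σ[e<7](S)) → 3
  π[u,e](ρ[u/v](σ[e<7](S))) → 3
  (γ[u; MAX(c)→e](T) ∪ π[u,e](ρ[u/v](σ[e<7](S)))) → 7
  (ρ[f/e](S) ⋈[f=e] (γ[u; MAX(c)→e](T) ∪ π[u,e](ρ[u/v](σ[e<7](S))))) → 5
  π[u,e,f,v]((ρ[f/e](S) ⋈[f=e] (γ[u; MAX(c)→e](T) ∪ π[u,e](ρ[u/v](σ[e<7](S)))))) → 5

E1 and E2 produce the same multiset:
u | e | f | v
p | 3 | 3 | p
q | 5 | 5 | q
r | 1 | 1 | s
s | 1 | 1 | s
t | 5 | 5 | q

yes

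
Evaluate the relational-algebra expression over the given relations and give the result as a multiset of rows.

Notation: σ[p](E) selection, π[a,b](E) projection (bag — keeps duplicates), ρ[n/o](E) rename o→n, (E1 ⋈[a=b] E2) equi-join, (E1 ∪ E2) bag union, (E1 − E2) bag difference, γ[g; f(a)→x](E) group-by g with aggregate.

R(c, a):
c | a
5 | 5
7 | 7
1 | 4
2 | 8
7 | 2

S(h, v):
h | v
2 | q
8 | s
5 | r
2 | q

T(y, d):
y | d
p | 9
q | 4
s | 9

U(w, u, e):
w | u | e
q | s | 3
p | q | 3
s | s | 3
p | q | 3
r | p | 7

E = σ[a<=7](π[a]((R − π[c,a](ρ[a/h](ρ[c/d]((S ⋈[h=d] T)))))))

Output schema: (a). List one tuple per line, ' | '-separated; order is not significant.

Stepwise |·|:
  R → 5
  S → 4
  T → 3
  (S ⋈[h=d] T) → 0
  ρ[c/d]((S ⋈[h=d] T)) → 0
  ρ[a/h](ρ[c/d]((S ⋈[h=d] T))) → 0
  π[c,a](ρ[a/h](ρ[c/d]((S ⋈[h=d] T)))) → 0
  (R − π[c,a](ρ[a/h](ρ[c/d]((S ⋈[h=d] T))))) → 5
  π[a]((R − π[c,a](ρ[a/h](ρ[c/d]((S ⋈[h=d] T)))))) → 5
  σ[a<=7](π[a]((R − π[c,a](ρ[a/h](ρ[c/d]((S ⋈[h=d] T))))))) → 4

== RESULT ==
a
2
4
5
7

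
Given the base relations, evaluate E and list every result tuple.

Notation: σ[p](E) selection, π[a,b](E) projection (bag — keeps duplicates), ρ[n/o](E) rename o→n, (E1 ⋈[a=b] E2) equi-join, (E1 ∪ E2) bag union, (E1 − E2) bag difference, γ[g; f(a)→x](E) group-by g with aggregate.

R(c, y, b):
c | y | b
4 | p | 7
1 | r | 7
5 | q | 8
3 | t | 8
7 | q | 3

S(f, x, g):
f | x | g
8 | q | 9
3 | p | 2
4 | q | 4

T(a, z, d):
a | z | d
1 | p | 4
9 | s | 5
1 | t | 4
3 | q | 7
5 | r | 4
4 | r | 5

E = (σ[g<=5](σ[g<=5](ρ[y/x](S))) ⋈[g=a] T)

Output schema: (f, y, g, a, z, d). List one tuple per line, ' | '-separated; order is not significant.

Row counts bottom-up:
  S → 3
  ρ[y/x](S) → 3
  σ[g<=5](ρ[y/x](S)) → 2
  σ[g<=5](σ[g<=5](ρ[y/x](S))) → 2
  T → 6
  (σ[g<=5](σ[g<=5](ρ[y/x](S))) ⋈[g=a] T) → 1

== RESULT ==
f | y | g | a | z | d
4 | q | 4 | 4 | r | 5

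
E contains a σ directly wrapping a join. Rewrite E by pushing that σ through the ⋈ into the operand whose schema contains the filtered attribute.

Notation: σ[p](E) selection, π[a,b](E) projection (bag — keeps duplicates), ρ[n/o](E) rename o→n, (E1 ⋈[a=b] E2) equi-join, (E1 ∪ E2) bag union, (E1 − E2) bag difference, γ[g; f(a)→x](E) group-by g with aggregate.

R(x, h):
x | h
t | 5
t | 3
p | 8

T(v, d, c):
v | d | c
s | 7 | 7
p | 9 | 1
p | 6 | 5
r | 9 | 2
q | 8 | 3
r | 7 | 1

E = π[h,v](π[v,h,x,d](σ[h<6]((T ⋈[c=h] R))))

σ filters on h, owned by the right side.
E' = π[h,v](π[v,h,x,d]((T ⋈[c=h] σ[h<6](R))))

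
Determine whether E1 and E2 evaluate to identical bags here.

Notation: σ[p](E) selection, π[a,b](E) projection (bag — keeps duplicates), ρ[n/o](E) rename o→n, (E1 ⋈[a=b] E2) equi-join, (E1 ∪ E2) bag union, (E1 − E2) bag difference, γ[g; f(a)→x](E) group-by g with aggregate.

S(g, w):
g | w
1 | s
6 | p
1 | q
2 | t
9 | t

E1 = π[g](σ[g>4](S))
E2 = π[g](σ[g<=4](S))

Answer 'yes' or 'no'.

E1 row counts bottom-up:
  S → 5
  σ[g>4](S) → 2
  π[g](σ[g>4](S)) → 2
E2 row counts bottom-up:
  S → 5
  σ[g<=4](S) → 3
  π[g](σ[g<=4](S)) → 3

E1 result:
g
6
9
E2 result:
g
1
1
2
Witness: (6,) appears 1× in E1 but 0× in E2.

no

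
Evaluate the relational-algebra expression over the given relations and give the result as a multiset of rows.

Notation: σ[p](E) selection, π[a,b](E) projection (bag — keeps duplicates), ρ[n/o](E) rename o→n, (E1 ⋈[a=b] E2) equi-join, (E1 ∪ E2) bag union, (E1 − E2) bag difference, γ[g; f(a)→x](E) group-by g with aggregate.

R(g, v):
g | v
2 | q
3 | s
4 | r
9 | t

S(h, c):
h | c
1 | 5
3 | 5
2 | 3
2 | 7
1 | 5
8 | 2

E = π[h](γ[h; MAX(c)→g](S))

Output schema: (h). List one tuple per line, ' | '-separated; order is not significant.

Per-node cardinality:
  S → 6
  γ[h; MAX(c)→g](S) → 4
  π[h](γ[h; MAX(c)→g](S)) → 4

== RESULT ==
h
1
2
3
8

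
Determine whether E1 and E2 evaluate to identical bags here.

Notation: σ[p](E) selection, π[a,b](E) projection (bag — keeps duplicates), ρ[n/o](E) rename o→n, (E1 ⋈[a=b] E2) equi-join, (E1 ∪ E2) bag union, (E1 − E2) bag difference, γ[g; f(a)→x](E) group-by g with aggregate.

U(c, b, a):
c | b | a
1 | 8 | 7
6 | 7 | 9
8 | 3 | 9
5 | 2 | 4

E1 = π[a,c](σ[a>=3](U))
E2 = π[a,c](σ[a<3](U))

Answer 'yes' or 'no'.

E1 stepwise |·|:
  U → 4
  σ[a>=3](U) → 4
  π[a,c](σ[a>=3](U)) → 4
E2 stepwise |·|:
  U → 4
  σ[a<3](U) → 0
  π[a,c](σ[a<3](U)) → 0

E1 result:
a | c
4 | 5
7 | 1
9 | 6
9 | 8
E2 result:
a | c
(0 rows)
Witness: (4, 5) appears 1× in E1 but 0× in E2.

no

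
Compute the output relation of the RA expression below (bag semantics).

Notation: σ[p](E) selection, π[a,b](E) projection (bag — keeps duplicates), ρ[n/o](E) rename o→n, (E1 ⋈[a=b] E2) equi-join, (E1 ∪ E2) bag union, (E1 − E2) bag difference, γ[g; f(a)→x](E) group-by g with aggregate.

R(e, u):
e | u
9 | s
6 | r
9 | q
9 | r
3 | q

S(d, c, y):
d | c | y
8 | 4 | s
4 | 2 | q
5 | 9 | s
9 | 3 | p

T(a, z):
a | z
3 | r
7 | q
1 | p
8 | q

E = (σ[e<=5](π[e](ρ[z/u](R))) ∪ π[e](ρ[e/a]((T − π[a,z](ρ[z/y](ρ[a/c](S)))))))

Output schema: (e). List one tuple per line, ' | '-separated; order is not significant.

Row counts bottom-up:
  R → 5
  ρ[z/u](R) → 5
  π[e](ρ[z/u](R)) → 5
  σ[e<=5](π[e](ρ[z/u](R))) → 1
  T → 4
  S → 4
  ρ[a/c](S) → 4
  ρ[z/y](ρ[a/c](S)) → 4
  π[a,z](ρ[z/y](ρ[a/c](S))) → 4
  (T − π[a,z](ρ[z/y](ρ[a/c](S)))) → 4
  ρ[e/a]((T − π[a,z](ρ[z/y](ρ[a/c](S))))) → 4
  π[e](ρ[e/a]((T − π[a,z](ρ[z/y](ρ[a/c](S)))))) → 4
  (σ[e<=5](π[e](ρ[z/u](R))) ∪ π[e](ρ[e/a]((T − π[a,z](ρ[z/y](ρ[a/c](S))))))) → 5

== RESULT ==
e
1
3
3
7
8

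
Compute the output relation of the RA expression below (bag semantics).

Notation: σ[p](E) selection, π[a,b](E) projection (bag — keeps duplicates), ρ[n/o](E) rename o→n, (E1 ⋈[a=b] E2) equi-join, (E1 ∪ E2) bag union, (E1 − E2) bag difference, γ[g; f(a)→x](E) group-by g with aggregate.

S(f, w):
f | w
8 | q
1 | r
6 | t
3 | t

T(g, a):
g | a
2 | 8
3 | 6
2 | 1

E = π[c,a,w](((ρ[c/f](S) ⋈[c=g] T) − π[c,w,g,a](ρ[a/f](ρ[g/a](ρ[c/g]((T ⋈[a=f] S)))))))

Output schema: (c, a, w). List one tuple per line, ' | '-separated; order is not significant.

Subexpression sizes:
  S → 4
  ρ[c/f](S) → 4
  T → 3
  (ρ[c/f](S) ⋈[c=g] T) → 1
  T → 3
  S → 4
  (T ⋈[a=f] S) → 3
  ρ[c/g]((T ⋈[a=f] S)) → 3
  ρ[g/a](ρ[c/g]((T ⋈[a=f] S))) → 3
  ρ[a/f](ρ[g/a](ρ[c/g]((T ⋈[a=f] S)))) → 3
  π[c,w,g,a](ρ[a/f](ρ[g/a](ρ[c/g]((T ⋈[a=f] S))))) → 3
  ((ρ[c/f](S) ⋈[c=g] T) − π[c,w,g,a](ρ[a/f](ρ[g/a](ρ[c/g]((T ⋈[a=f] S)))))) → 1
  π[c,a,w](((ρ[c/f](S) ⋈[c=g] T) − π[c,w,g,a](ρ[a/f](ρ[g/a](ρ[c/g]((T ⋈[a=f] S))))))) → 1

== RESULT ==
c | a | w
3 | 6 | t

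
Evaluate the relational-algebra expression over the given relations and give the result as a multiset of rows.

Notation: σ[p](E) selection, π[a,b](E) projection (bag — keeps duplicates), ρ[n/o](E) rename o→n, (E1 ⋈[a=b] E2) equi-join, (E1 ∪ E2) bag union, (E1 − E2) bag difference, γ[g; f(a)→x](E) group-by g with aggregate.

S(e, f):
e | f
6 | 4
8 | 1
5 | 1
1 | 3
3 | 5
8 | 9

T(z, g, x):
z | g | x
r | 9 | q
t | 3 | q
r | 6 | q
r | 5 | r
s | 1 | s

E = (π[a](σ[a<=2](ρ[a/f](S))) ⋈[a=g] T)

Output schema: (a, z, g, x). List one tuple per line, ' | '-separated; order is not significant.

Per-node cardinality:
  S → 6
  ρ[a/f](S) → 6
  σ[a<=2](ρ[a/f](S)) → 2
  π[a](σ[a<=2](ρ[a/f](S))) → 2
  T → 5
  (π[a](σ[a<=2](ρ[a/f](S))) ⋈[a=g] T) → 2

== RESULT ==
a | z | g | x
1 | s | 1 | s
1 | s | 1 | s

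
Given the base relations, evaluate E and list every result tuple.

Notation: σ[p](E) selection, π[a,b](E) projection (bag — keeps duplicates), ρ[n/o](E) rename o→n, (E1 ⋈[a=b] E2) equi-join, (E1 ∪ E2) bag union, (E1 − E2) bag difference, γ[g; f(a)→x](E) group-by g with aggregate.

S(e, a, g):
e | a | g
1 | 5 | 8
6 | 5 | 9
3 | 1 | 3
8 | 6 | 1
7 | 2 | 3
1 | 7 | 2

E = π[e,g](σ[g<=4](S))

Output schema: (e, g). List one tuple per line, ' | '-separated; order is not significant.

Per-node cardinality:
  S → 6
  σ[g<=4](S) → 4
  π[e,g](σ[g<=4](S)) → 4

== RESULT ==
e | g
1 | 2
3 | 3
7 | 3
8 | 1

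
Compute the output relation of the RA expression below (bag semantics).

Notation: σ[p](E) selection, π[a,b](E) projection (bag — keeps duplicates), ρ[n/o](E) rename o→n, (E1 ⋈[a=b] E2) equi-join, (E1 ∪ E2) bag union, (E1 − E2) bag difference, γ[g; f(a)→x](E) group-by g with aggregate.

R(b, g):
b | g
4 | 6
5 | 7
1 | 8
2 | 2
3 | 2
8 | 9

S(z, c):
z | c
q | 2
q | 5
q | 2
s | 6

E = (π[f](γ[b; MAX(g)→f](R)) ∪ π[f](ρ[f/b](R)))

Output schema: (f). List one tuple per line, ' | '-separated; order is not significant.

Subexpression sizes:
  R → 6
  γ[b; MAX(g)→f](R) → 6
  π[f](γ[b; MAX(g)→f](R)) → 6
  R → 6
  ρ[f/b](R) → 6
  π[f](ρ[f/b](R)) → 6
  (π[f](γ[b; MAX(g)→f](R)) ∪ π[f](ρ[f/b](R))) → 12

== RESULT ==
f
1
2
2
2
3
4
5
6
7
8
8
9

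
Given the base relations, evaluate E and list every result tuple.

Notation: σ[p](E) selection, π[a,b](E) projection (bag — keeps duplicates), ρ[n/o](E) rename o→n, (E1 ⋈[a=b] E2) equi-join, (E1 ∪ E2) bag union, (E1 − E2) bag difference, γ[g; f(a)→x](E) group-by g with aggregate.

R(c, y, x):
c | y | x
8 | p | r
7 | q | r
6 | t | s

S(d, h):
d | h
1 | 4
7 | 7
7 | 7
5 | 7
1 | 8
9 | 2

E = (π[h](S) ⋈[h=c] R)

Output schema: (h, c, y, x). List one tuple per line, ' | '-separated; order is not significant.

Stepwise |·|:
  S → 6
  π[h](S) → 6
  R → 3
  (π[h](S) ⋈[h=c] R) → 4

== RESULT ==
h | c | y | x
7 | 7 | q | r
7 | 7 | q | r
7 | 7 | q | r
8 | 8 | p | r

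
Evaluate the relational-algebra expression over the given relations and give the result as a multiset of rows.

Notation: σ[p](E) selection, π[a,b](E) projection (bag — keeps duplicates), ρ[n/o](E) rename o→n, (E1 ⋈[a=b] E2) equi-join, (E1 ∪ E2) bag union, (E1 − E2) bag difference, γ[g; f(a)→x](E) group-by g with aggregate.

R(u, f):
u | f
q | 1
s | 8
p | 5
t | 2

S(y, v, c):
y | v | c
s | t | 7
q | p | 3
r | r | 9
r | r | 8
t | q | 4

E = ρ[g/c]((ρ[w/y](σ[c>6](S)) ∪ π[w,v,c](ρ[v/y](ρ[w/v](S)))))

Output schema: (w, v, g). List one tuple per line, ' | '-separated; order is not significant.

Row counts bottom-up:
  S → 5
  σ[c>6](S) → 3
  ρ[w/y](σ[c>6](S)) → 3
  S → 5
  ρ[w/v](S) → 5
  ρ[v/y](ρ[w/v](S)) → 5
  π[w,v,c](ρ[v/y](ρ[w/v](S))) → 5
  (ρ[w/y](σ[c>6](S)) ∪ π[w,v,c](ρ[v/y](ρ[w/v](S)))) → 8
  ρ[g/c]((ρ[w/y](σ[c>6](S)) ∪ π[w,v,c](ρ[v/y](ρ[w/v](S))))) → 8

== RESULT ==
w | v | g
p | q | 3
q | t | 4
r | r | 8
r | r | 8
r | r | 9
r | r | 9
s | t | 7
t | s | 7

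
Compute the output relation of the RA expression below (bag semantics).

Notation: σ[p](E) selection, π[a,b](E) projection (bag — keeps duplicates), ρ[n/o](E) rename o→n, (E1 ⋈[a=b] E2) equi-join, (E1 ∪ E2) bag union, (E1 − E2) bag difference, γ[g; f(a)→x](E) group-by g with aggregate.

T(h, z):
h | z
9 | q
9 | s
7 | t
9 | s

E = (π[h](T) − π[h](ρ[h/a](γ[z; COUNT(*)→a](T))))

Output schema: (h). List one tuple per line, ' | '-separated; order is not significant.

Row counts bottom-up:
  T → 4
  π[h](T) → 4
  T → 4
  γ[z; COUNT(*)→a](T) → 3
  ρ[h/a](γ[z; COUNT(*)→a](T)) → 3
  π[h](ρ[h/a](γ[z; COUNT(*)→a](T))) → 3
  (π[h](T) − π[h](ρ[h/a](γ[z; COUNT(*)→a](T)))) → 4

== RESULT ==
h
7
9
9
9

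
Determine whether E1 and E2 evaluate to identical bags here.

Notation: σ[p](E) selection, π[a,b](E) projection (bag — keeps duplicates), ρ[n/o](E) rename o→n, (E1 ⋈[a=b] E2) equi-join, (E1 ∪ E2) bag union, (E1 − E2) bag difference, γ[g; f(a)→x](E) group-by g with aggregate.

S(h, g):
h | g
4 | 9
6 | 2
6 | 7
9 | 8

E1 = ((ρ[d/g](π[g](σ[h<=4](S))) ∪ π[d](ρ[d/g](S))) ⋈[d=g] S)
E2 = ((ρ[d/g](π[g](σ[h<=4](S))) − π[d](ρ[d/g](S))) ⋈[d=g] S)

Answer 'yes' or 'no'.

E1 stepwise |·|:
  S → 4
  σ[h<=4](S) → 1
  π[g](σ[h<=4](S)) → 1
  ρ[d/g](π[g](σ[h<=4](S))) → 1
  S → 4
  ρ[d/g](S) → 4
  π[d](ρ[d/g](S)) → 4
  (ρ[d/g](π[g](σ[h<=4](S))) ∪ π[d](ρ[d/g](S))) → 5
  S → 4
  ((ρ[d/g](π[g](σ[h<=4](S))) ∪ π[d](ρ[d/g](S))) ⋈[d=g] S) → 5
E2 stepwise |·|:
  S → 4
  σ[h<=4](S) → 1
  π[g](σ[h<=4](S)) → 1
  ρ[d/g](π[g](σ[h<=4](S))) → 1
  S → 4
  ρ[d/g](S) → 4
  π[d](ρ[d/g](S)) → 4
  (ρ[d/g](π[g](σ[h<=4](S))) − π[d](ρ[d/g](S))) → 0
  S → 4
  ((ρ[d/g](π[g](σ[h<=4](S))) − π[d](ρ[d/g](S))) ⋈[d=g] S) → 0

E1 result:
d | h | g
2 | 6 | 2
7 | 6 | 7
8 | 9 | 8
9 | 4 | 9
9 | 4 | 9
E2 result:
d | h | g
(0 rows)
Witness: (9, 4, 9) appears 2× in E1 but 0× in E2.

no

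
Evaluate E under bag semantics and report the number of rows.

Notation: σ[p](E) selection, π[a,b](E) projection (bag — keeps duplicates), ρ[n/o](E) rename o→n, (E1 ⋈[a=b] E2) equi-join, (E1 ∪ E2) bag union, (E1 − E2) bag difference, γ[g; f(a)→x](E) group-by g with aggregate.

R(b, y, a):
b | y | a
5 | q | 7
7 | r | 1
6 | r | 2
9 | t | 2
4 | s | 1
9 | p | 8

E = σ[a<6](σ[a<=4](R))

Subexpression sizes:
  R → 6
  σ[a<=4](R) → 4
  σ[a<6](σ[a<=4](R)) → 4

|E| = 4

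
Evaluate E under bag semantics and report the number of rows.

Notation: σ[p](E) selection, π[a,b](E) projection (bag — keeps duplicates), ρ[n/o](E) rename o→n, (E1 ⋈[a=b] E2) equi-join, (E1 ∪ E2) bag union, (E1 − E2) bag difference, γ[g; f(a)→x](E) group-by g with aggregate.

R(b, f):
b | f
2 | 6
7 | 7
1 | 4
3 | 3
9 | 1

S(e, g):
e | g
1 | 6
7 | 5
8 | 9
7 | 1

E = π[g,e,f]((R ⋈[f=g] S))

Per-node cardinality:
  R → 5
  S → 4
  (R ⋈[f=g] S) → 2
  π[g,e,f]((R ⋈[f=g] S)) → 2

|E| = 2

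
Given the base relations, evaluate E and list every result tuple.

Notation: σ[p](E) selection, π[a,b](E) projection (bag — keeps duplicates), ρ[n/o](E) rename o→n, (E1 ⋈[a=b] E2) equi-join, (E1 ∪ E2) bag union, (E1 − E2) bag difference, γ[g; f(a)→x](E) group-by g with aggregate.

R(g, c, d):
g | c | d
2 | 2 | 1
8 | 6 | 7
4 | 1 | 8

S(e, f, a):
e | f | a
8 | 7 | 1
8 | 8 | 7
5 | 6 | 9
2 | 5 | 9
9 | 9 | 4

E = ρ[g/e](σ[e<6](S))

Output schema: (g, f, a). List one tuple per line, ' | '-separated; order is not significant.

Stepwise |·|:
  S → 5
  σ[e<6](S) → 2
  ρ[g/e](σ[e<6](S)) → 2

== RESULT ==
g | f | a
2 | 5 | 9
5 | 6 | 9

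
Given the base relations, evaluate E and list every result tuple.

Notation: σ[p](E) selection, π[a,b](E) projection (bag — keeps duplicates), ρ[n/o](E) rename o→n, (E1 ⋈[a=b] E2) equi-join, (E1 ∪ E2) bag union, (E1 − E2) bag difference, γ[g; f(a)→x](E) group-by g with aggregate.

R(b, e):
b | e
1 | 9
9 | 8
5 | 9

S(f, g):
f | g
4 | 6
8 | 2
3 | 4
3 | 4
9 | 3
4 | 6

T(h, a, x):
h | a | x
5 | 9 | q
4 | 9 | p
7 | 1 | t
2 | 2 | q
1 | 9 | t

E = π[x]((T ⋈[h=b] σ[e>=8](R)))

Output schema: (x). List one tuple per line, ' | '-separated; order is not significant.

Subexpression sizes:
  T → 5
  R → 3
  σ[e>=8](R) → 3
  (T ⋈[h=b] σ[e>=8](R)) → 2
  π[x]((T ⋈[h=b] σ[e>=8](R))) → 2

== RESULT ==
x
q
t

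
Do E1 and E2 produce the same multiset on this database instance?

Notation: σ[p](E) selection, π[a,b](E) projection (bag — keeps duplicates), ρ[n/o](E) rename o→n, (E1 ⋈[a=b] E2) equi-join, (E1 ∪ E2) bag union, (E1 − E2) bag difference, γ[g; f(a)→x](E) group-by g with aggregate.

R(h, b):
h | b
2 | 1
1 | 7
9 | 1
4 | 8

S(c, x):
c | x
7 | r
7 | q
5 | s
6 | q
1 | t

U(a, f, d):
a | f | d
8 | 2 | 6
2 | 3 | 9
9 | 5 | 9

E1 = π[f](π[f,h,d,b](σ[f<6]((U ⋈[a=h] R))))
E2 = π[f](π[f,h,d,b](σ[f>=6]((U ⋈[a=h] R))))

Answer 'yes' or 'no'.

E1 per-node cardinality:
  U → 3
  R → 4
  (U ⋈[a=h] R) → 2
  σ[f<6]((U ⋈[a=h] R)) → 2
  π[f,h,d,b](σ[f<6]((U ⋈[a=h] R))) → 2
  π[f](π[f,h,d,b](σ[f<6]((U ⋈[a=h] R)))) → 2
E2 per-node cardinality:
  U → 3
  R → 4
  (U ⋈[a=h] R) → 2
  σ[f>=6]((U ⋈[a=h] R)) → 0
  π[f,h,d,b](σ[f>=6]((U ⋈[a=h] R))) → 0
  π[f](π[f,h,d,b](σ[f>=6]((U ⋈[a=h] R)))) → 0

E1 result:
f
3
5
E2 result:
f
(0 rows)
Witness: (3,) appears 1× in E1 but 0× in E2.

no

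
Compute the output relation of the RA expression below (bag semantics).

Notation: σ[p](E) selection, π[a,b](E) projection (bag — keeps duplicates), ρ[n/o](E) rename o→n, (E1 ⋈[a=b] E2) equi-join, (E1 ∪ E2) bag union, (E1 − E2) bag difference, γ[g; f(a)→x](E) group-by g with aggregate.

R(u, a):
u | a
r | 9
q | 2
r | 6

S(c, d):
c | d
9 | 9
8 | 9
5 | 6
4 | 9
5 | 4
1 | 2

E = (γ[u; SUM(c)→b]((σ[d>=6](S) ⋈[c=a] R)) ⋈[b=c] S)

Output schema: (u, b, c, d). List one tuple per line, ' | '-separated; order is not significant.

Row counts bottom-up:
  S → 6
  σ[d>=6](S) → 4
  R → 3
  (σ[d>=6](S) ⋈[c=a] R) → 1
  γ[u; SUM(c)→b]((σ[d>=6](S) ⋈[c=a] R)) → 1
  S → 6
  (γ[u; SUM(c)→b]((σ[d>=6](S) ⋈[c=a] R)) ⋈[b=c] S) → 1

== RESULT ==
u | b | c | d
r | 9 | 9 | 9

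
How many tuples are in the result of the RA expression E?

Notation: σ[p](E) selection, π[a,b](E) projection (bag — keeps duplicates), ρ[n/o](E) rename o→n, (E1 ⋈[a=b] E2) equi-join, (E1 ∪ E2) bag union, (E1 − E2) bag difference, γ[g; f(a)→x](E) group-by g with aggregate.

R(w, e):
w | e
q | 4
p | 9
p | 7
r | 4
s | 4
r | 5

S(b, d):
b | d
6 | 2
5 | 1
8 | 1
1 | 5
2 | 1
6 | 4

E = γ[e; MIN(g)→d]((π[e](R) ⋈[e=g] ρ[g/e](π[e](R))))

Per-node cardinality:
  R → 6
  π[e](R) → 6
  R → 6
  π[e](R) → 6
  ρ[g/e](π[e](R)) → 6
  (π[e](R) ⋈[e=g] ρ[g/e](π[e](R))) → 12
  γ[e; MIN(g)→d]((π[e](R) ⋈[e=g] ρ[g/e](π[e](R)))) → 4

|E| = 4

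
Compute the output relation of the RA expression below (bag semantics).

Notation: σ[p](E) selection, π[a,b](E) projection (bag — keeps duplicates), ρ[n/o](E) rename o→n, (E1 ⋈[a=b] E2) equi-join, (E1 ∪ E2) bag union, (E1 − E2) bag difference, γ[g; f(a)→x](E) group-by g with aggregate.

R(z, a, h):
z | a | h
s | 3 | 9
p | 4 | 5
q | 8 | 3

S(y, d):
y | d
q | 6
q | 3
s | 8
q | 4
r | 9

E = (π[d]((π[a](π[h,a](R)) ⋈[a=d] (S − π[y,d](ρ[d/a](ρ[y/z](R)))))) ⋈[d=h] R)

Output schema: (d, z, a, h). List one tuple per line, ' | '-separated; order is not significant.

Stepwise |·|:
  R → 3
  π[h,a](R) → 3
  π[a](π[h,a](R)) → 3
  S → 5
  R → 3
  ρ[y/z](R) → 3
  ρ[d/a](ρ[y/z](R)) → 3
  π[y,d](ρ[d/a](ρ[y/z](R))) → 3
  (S − π[y,d](ρ[d/a](ρ[y/z](R)))) → 5
  (π[a](π[h,a](R)) ⋈[a=d] (S − π[y,d](ρ[d/a](ρ[y/z](R))))) → 3
  π[d]((π[a](π[h,a](R)) ⋈[a=d] (S − π[y,d](ρ[d/a](ρ[y/z](R)))))) → 3
  R → 3
  (π[d]((π[a](π[h,a](R)) ⋈[a=d] (S − π[y,d](ρ[d/a](ρ[y/z](R)))))) ⋈[d=h] R) → 1

== RESULT ==
d | z | a | h
3 | q | 8 | 3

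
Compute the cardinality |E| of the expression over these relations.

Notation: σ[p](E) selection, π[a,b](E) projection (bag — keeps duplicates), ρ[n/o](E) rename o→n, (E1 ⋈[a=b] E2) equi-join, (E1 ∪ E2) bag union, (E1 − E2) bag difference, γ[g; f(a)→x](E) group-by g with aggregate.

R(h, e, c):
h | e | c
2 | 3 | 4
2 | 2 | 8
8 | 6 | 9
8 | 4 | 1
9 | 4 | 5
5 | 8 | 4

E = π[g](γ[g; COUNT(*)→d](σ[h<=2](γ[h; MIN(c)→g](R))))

Row counts bottom-up:
  R → 6
  γ[h; MIN(c)→g](R) → 4
  σ[h<=2](γ[h; MIN(c)→g](R)) → 1
  γ[g; COUNT(*)→d](σ[h<=2](γ[h; MIN(c)→g](R))) → 1
  π[g](γ[g; COUNT(*)→d](σ[h<=2](γ[h; MIN(c)→g](R)))) → 1

|E| = 1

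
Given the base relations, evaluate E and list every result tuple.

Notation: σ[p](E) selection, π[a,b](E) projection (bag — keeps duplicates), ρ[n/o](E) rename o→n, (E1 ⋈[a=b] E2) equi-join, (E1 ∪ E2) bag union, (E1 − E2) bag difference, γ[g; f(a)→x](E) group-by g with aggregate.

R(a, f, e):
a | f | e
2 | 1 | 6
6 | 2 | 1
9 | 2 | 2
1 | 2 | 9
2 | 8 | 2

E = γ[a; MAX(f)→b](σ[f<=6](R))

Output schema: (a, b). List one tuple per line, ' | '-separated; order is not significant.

Row counts bottom-up:
  R → 5
  σ[f<=6](R) → 4
  γ[a; MAX(f)→b](σ[f<=6](R)) → 4

== RESULT ==
a | b
1 | 2
2 | 1
6 | 2
9 | 2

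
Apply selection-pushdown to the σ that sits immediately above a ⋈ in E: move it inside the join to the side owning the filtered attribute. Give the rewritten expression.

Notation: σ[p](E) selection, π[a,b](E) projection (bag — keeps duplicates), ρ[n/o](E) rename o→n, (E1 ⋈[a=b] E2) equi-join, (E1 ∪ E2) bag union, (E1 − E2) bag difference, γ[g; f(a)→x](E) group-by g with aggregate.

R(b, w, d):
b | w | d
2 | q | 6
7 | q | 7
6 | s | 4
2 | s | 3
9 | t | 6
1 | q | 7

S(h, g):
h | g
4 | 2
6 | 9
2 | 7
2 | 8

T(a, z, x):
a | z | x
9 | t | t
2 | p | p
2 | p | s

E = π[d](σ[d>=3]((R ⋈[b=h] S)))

σ filters on d, owned by the left side.
E' = π[d]((σ[d>=3](R) ⋈[b=h] S))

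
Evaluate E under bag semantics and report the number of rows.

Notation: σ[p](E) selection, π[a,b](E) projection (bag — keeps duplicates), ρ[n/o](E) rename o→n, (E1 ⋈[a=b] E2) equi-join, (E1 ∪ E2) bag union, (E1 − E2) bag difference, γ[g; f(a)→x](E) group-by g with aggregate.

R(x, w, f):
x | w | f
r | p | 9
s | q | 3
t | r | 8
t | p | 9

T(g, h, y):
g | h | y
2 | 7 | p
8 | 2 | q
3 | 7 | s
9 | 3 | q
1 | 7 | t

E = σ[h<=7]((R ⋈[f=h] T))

Stepwise |·|:
  R → 4
  T → 5
  (R ⋈[f=h] T) → 1
  σ[h<=7]((R ⋈[f=h] T)) → 1

|E| = 1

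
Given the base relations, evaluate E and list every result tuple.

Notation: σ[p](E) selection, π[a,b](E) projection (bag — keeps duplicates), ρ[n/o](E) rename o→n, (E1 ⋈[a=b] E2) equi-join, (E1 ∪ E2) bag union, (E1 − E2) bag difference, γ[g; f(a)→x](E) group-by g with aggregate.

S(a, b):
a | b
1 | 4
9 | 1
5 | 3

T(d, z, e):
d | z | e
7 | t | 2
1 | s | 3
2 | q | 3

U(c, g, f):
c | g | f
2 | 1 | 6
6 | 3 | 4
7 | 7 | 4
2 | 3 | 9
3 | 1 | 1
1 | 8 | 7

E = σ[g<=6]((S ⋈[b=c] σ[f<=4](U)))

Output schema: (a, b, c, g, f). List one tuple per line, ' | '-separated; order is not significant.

Per-node cardinality:
  S → 3
  U → 6
  σ[f<=4](U) → 3
  (S ⋈[b=c] σ[f<=4](U)) → 1
  σ[g<=6]((S ⋈[b=c] σ[f<=4](U))) → 1

== RESULT ==
a | b | c | g | f
5 | 3 | 3 | 1 | 1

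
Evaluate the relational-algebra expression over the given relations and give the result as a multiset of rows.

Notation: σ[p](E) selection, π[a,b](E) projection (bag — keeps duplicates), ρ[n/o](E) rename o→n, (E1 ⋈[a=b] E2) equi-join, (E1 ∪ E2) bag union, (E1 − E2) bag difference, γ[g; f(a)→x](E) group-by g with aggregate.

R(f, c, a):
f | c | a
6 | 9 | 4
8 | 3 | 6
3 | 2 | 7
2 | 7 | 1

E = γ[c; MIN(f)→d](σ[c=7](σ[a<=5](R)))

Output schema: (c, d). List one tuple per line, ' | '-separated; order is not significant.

Subexpression sizes:
  R → 4
  σ[a<=5](R) → 2
  σ[c=7](σ[a<=5](R)) → 1
  γ[c; MIN(f)→d](σ[c=7](σ[a<=5](R))) → 1

== RESULT ==
c | d
7 | 2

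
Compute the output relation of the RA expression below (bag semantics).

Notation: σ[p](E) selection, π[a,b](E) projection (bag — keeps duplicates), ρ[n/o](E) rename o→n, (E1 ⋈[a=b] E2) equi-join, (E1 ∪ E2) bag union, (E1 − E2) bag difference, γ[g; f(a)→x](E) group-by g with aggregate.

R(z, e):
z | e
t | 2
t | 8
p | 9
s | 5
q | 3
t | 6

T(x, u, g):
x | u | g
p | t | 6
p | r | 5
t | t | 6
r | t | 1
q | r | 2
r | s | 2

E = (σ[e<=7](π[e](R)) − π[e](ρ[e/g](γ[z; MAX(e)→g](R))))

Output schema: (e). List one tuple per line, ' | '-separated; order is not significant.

Per-node cardinality:
  R → 6
  π[e](R) → 6
  σ[e<=7](π[e](R)) → 4
  R → 6
  γ[z; MAX(e)→g](R) → 4
  ρ[e/g](γ[z; MAX(e)→g](R)) → 4
  π[e](ρ[e/g](γ[z; MAX(e)→g](R))) → 4
  (σ[e<=7](π[e](R)) − π[e](ρ[e/g](γ[z; MAX(e)→g](R)))) → 2

== RESULT ==
e
2
6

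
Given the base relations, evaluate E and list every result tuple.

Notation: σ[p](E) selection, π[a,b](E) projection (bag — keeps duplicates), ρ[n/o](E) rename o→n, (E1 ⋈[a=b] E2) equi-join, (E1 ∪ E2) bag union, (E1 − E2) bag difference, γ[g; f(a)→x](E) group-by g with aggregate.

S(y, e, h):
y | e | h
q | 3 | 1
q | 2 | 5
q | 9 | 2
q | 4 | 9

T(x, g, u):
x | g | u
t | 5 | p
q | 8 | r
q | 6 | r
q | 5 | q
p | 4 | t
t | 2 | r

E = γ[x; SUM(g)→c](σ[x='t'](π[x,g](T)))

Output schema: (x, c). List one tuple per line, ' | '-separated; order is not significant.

Per-node cardinality:
  T → 6
  π[x,g](T) → 6
  σ[x='t'](π[x,g](T)) → 2
  γ[x; SUM(g)→c](σ[x='t'](π[x,g](T))) → 1

== RESULT ==
x | c
t | 7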